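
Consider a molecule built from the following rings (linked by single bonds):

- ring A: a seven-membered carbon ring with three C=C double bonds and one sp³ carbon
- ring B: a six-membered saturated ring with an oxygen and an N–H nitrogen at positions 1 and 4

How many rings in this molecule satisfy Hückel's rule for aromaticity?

Ring A has one sp³ carbon, so it is not fully conjugated — not aromatic (cycloheptatriene).
Ring B has only sp³ atoms, so it is not fully conjugated — not aromatic (morpholine).
No ring is aromatic. Total: 0.

0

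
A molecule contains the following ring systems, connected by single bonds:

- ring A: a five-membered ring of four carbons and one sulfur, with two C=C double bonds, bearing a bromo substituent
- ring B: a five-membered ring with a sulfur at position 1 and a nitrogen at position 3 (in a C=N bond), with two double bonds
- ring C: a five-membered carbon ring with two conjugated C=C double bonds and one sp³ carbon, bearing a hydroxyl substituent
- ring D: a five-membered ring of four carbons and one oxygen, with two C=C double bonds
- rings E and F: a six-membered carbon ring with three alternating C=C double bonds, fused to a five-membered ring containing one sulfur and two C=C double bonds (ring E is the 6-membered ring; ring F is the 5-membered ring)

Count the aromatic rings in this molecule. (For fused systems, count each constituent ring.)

5

Ring A is fully conjugated (every ring atom contributes a p orbital); 2 ring double bonds (4 π electrons) plus a heteroatom lone pair (2) give 6 π electrons. Since 6 = 4n+2 (n=1), ring A is aromatic (thiophene).
Ring B is planar and fully conjugated; 2 ring double bonds (4 π electrons) plus a heteroatom lone pair (2) give 6 π electrons. Since 6 = 4n+2 (n=1), ring B is aromatic (thiazole).
Ring C has one sp³ carbon, so it is not fully conjugated — not aromatic (cyclopentadiene).
Ring D is planar and fully conjugated; 2 ring double bonds (4 π electrons) plus a heteroatom lone pair (2) give 6 π electrons. Since 6 = 4n+2 (n=1), ring D is aromatic (furan).
Rings E and F form a fused bicyclic system (with one sulfur) with 9 sp² atoms and 10 π electrons from ring double bonds plus a heteroatom lone pair. 10 = 4(2)+2, so the system is aromatic and both rings count as aromatic (benzothiophene).
Aromatic: A, B, D, E, F. Total: 5.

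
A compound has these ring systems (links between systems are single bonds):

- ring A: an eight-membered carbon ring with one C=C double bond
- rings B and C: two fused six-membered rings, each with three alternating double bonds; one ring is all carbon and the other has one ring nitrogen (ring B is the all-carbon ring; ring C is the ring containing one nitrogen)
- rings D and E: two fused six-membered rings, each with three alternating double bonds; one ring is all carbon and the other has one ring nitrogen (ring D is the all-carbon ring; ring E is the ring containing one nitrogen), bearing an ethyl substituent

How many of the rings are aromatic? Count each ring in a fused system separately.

Ring A has six sp³ carbons, so it is not fully conjugated — not aromatic (cyclooctene).
Rings B and C form a fused bicyclic system (with one nitrogen) with 10 sp² atoms and 10 π electrons from ring double bonds. 10 = 4(2)+2, so the system is aromatic and both rings count as aromatic (quinoline).
Rings D and E form a fused bicyclic system (with one nitrogen) with 10 sp² atoms and 10 π electrons from ring double bonds. 10 = 4(2)+2, so the system is aromatic and both rings count as aromatic (quinoline).
Aromatic: B, C, D, E. Total: 4.

4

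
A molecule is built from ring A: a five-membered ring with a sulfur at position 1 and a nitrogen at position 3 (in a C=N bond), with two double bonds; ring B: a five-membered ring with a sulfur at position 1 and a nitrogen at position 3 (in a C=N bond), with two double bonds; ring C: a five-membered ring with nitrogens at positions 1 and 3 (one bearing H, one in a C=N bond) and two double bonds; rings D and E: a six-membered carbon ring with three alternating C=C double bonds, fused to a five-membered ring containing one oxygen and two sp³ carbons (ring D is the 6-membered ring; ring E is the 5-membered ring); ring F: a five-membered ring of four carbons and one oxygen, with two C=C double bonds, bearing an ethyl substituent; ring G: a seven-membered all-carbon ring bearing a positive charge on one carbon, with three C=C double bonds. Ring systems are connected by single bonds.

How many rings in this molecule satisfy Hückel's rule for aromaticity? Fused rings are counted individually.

Ring A is fully conjugated (every ring atom contributes a p orbital); 2 ring double bonds (4 π electrons) plus a heteroatom lone pair (2) give 6 π electrons. 6 = 4(1)+2, so ring A is aromatic (thiazole).
Ring B is planar and fully conjugated; 2 ring double bonds (4 π electrons) plus a heteroatom lone pair (2) give 6 π electrons. 6 = 4(1)+2, so ring B is aromatic (thiazole).
Ring C is planar and fully conjugated; 2 ring double bonds (4 π electrons) plus a heteroatom lone pair (2) give 6 π electrons. Since 6 = 4n+2 (n=1), ring C is aromatic (imidazole).
Ring D is planar and fully conjugated; 3 ring double bonds give 6 π electrons. 6 = 4(1)+2, so ring D is aromatic (benzene ring).
Ring E has two sp³ carbons, so it is not fully conjugated — not aromatic (oxolane ring).
Ring F is fully conjugated (every ring atom contributes a p orbital); 2 ring double bonds (4 π electrons) plus a heteroatom lone pair (2) give 6 π electrons. 6 = 4(1)+2, so ring F is aromatic (furan).
Ring G has a continuous p-orbital overlap around the ring; 3 ring double bonds (6 π electrons) plus the carbocation's empty p orbital (0, but keeps the ring conjugated) give 6 π electrons. 6 = 4(1)+2, so ring G is aromatic (tropylium cation).
Aromatic: A, B, C, D, F, G. Total: 6.

6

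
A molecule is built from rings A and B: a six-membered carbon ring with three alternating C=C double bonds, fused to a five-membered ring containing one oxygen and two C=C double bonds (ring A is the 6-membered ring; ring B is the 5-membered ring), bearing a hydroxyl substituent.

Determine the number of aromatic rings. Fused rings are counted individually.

Rings A and B form a fused bicyclic system (with one oxygen) with 9 sp² atoms and 10 π electrons from ring double bonds plus a heteroatom lone pair. 10 = 4(2)+2, so the system is aromatic and both rings count as aromatic (benzofuran).
Aromatic: A, B. Total: 2.

2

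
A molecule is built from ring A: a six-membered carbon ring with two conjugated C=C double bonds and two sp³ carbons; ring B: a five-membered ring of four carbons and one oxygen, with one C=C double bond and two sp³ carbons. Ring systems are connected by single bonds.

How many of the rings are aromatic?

0

Ring A has two sp³ carbons, so it is not fully conjugated — not aromatic (1,3-cyclohexadiene).
Ring B has two sp³ carbons, so it is not fully conjugated — not aromatic (2,3-dihydrofuran).
No ring is aromatic. Total: 0.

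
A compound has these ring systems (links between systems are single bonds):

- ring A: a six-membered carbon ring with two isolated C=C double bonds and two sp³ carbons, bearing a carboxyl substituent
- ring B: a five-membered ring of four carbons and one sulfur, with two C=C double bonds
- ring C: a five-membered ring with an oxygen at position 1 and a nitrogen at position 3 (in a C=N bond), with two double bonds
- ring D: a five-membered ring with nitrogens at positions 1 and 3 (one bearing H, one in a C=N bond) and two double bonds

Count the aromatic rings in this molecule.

Ring A has two sp³ carbons, so it is not fully conjugated — not aromatic (1,4-cyclohexadiene).
Ring B is planar and fully conjugated; 2 ring double bonds (4 π electrons) plus a heteroatom lone pair (2) give 6 π electrons. Since 6 = 4n+2 (n=1), ring B is aromatic (thiophene).
Ring C is fully conjugated (every ring atom contributes a p orbital); 2 ring double bonds (4 π electrons) plus a heteroatom lone pair (2) give 6 π electrons. That satisfies 4n+2 with n=1, so ring C is aromatic (oxazole).
Ring D is planar and fully conjugated; 2 ring double bonds (4 π electrons) plus a heteroatom lone pair (2) give 6 π electrons. That satisfies 4n+2 with n=1, so ring D is aromatic (imidazole).
Aromatic: B, C, D. Total: 3.

3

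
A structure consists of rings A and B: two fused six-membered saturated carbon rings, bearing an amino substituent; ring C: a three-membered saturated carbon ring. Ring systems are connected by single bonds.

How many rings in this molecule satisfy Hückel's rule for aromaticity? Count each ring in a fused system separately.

Ring A has only sp³ atoms, so it is not fully conjugated — not aromatic (cyclohexane ring).
Ring B has only sp³ atoms, so it is not fully conjugated — not aromatic (cyclohexane ring).
Ring C has only sp³ atoms, so it is not fully conjugated — not aromatic (cyclopropane).
No ring is aromatic. Total: 0.

0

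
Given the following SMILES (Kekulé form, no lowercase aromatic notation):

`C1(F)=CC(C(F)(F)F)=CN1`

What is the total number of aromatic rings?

1

The SMILES encodes a five-membered ring of four carbons and one nitrogen bearing a hydrogen, with two C=C double bonds.
The 5-membered ring with one N–H has a continuous p-orbital overlap around the ring; 2 ring double bonds (4 π electrons) plus a heteroatom lone pair (2) give 6 π electrons. That satisfies 4n+2 with n=1, so it is aromatic (pyrrole).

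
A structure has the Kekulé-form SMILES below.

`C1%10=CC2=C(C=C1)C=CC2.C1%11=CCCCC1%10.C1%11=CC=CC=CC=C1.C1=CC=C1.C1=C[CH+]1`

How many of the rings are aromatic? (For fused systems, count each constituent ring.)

2

The SMILES encodes a six-membered carbon ring with three alternating C=C double bonds, fused to a five-membered carbon ring containing one C=C double bond and one sp³ carbon; a six-membered carbon ring with one C=C double bond; an eight-membered carbon ring with four alternating C=C double bonds; a four-membered carbon ring with two alternating C=C double bonds; a three-membered all-carbon ring bearing a positive charge on one carbon, with one C=C double bond.
The 6-membered ring has a continuous p-orbital overlap around the ring; 3 ring double bonds give 6 π electrons. 6 = 4(1)+2, so it is aromatic (benzene ring).
The 5-membered ring has one sp³ carbon, so it is not fully conjugated — not aromatic (cyclopentene ring).
The second 6-membered ring has four sp³ carbons, so it is not fully conjugated — not aromatic (cyclohexene).
The 8-membered ring has only sp² ring atoms; a planar conformation would have a fully conjugated π system of 8 electrons. But 8 = 4(2), which is 4n not 4n+2, so it is not aromatic (cyclooctatetraene) — cyclooctatetraene distorts into a non-planar tub to avoid antiaromaticity.
The 4-membered ring has only sp² ring atoms; a planar conformation would have a fully conjugated π system of 4 electrons. But 4 = 4(1), which is 4n not 4n+2, so it is not aromatic (cyclobutadiene) — cyclobutadiene is antiaromatic and distorts to a rectangle.
The 3-membered ring has a continuous p-orbital overlap around the ring; 1 ring double bond (2 π electrons) plus the carbocation's empty p orbital (0, but keeps the ring conjugated) give 2 π electrons. That satisfies 4n+2 with n=0, so it is aromatic (cyclopropenyl cation).
2 of the 6 rings are aromatic. Total: 2.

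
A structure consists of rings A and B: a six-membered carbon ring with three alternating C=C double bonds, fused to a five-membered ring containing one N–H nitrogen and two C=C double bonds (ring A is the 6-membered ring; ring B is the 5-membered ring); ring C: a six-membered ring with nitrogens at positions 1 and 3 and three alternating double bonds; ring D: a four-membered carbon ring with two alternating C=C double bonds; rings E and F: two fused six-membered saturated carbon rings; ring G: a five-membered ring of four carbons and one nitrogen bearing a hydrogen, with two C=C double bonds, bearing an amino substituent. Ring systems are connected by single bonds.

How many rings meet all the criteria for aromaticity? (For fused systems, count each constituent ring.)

Rings A and B form a fused bicyclic system (with one N–H) with 9 sp² atoms and 10 π electrons from ring double bonds plus a heteroatom lone pair. 10 = 4(2)+2, so the system is aromatic and both rings count as aromatic (indole).
Ring C is fully conjugated (every ring atom contributes a p orbital); 3 ring double bonds give 6 π electrons. Since 6 = 4n+2 (n=1), ring C is aromatic (pyrimidine).
Ring D has only sp² ring atoms; a planar conformation would have a fully conjugated π system of 4 electrons. But 4 = 4(1), which is 4n not 4n+2, so ring D is not aromatic (cyclobutadiene) — cyclobutadiene is antiaromatic and distorts to a rectangle.
Ring E has only sp³ atoms, so it is not fully conjugated — not aromatic (cyclohexane ring).
Ring F has only sp³ atoms, so it is not fully conjugated — not aromatic (cyclohexane ring).
Ring G has a continuous p-orbital overlap around the ring; 2 ring double bonds (4 π electrons) plus a heteroatom lone pair (2) give 6 π electrons. Since 6 = 4n+2 (n=1), ring G is aromatic (pyrrole).
Aromatic: A, B, C, G. Total: 4.

4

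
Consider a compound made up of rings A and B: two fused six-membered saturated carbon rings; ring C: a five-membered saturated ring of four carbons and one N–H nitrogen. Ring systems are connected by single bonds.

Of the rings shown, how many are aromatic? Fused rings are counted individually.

Ring A has only sp³ atoms, so it is not fully conjugated — not aromatic (cyclohexane ring).
Ring B has only sp³ atoms, so it is not fully conjugated — not aromatic (cyclohexane ring).
Ring C has only sp³ atoms, so it is not fully conjugated — not aromatic (pyrrolidine).
No ring is aromatic. Total: 0.

0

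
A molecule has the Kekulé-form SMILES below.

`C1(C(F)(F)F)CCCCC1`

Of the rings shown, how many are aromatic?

The SMILES encodes a six-membered saturated carbon ring.
The 6-membered ring has only sp³ atoms, so it is not fully conjugated — not aromatic (cyclohexane).

0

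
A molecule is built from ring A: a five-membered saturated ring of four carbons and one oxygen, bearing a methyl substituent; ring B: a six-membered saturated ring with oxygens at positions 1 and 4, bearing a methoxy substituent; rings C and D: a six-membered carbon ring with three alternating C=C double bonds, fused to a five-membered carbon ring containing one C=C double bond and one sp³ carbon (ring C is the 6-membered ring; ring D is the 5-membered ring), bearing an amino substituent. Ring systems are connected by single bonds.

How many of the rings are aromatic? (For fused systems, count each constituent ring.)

1

Ring A has only sp³ atoms, so it is not fully conjugated — not aromatic (tetrahydrofuran).
Ring B has only sp³ atoms, so it is not fully conjugated — not aromatic (1,4-dioxane).
Ring C has a continuous p-orbital overlap around the ring; 3 ring double bonds give 6 π electrons. That satisfies 4n+2 with n=1, so ring C is aromatic (benzene ring).
Ring D has one sp³ carbon, so it is not fully conjugated — not aromatic (cyclopentene ring).
Aromatic: C. Total: 1.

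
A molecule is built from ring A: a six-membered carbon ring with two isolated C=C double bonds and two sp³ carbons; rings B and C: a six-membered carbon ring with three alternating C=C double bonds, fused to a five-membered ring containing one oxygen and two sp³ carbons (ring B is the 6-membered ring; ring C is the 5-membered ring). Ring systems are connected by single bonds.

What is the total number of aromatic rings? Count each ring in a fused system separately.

Ring A has two sp³ carbons, so it is not fully conjugated — not aromatic (1,4-cyclohexadiene).
Ring B is planar and fully conjugated; 3 ring double bonds give 6 π electrons. That satisfies 4n+2 with n=1, so ring B is aromatic (benzene ring).
Ring C has two sp³ carbons, so it is not fully conjugated — not aromatic (oxolane ring).
Aromatic: B. Total: 1.

1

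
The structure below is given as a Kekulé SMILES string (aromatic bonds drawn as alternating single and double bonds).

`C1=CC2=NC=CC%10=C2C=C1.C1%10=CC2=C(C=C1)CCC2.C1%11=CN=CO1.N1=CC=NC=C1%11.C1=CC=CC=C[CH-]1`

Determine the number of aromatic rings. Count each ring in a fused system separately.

The SMILES encodes two fused six-membered rings, each with three alternating double bonds; one ring is all carbon and the other has one ring nitrogen; a six-membered carbon ring with three alternating C=C double bonds, fused to a saturated five-membered carbon ring; a five-membered ring with an oxygen at position 1 and a nitrogen at position 3 (in a C=N bond), with two double bonds; a six-membered ring with nitrogens at positions 1 and 4 and three alternating double bonds; a seven-membered all-carbon ring bearing a negative charge on one carbon, with three C=C double bonds.
The fused 6/6-membered bicyclic (with one nitrogen) is a single π system with 10 sp² atoms and 10 π electrons from ring double bonds. 10 = 4(2)+2, so the system is aromatic and both rings count as aromatic (quinoline).
The 6-membered ring has a continuous p-orbital overlap around the ring; 3 ring double bonds give 6 π electrons. 6 = 4(1)+2, so it is aromatic (benzene ring).
The 5-membered ring has three sp³ carbons, so it is not fully conjugated — not aromatic (cyclopentane ring).
The 5-membered ring with one oxygen and one =N– has a continuous p-orbital overlap around the ring; 2 ring double bonds (4 π electrons) plus a heteroatom lone pair (2) give 6 π electrons. That satisfies 4n+2 with n=1, so it is aromatic (oxazole).
The 6-membered ring with two nitrogens (1,4) is planar and fully conjugated; 3 ring double bonds give 6 π electrons. That satisfies 4n+2 with n=1, so it is aromatic (pyrazine).
The 7-membered ring has only sp² ring atoms; a planar conformation would have a fully conjugated π system of 8 electrons. But 8 = 4(2), which is 4n not 4n+2, so it is not aromatic (cycloheptatrienyl anion).
5 of the 7 rings are aromatic. Total: 5.

5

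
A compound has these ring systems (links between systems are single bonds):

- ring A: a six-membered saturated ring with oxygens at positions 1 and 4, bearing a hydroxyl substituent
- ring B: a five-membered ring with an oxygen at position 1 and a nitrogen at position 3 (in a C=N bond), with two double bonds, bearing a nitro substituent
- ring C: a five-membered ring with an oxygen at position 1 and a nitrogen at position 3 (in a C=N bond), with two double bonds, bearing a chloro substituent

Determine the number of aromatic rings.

2

Ring A has only sp³ atoms, so it is not fully conjugated — not aromatic (1,4-dioxane).
Ring B is fully conjugated (every ring atom contributes a p orbital); 2 ring double bonds (4 π electrons) plus a heteroatom lone pair (2) give 6 π electrons. Since 6 = 4n+2 (n=1), ring B is aromatic (oxazole).
Ring C is fully conjugated (every ring atom contributes a p orbital); 2 ring double bonds (4 π electrons) plus a heteroatom lone pair (2) give 6 π electrons. That satisfies 4n+2 with n=1, so ring C is aromatic (oxazole).
Aromatic: B, C. Total: 2.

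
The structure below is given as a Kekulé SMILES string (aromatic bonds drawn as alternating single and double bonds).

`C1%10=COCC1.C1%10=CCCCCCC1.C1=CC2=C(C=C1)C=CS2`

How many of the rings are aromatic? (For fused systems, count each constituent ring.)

The SMILES encodes a five-membered ring of four carbons and one oxygen, with one C=C double bond and two sp³ carbons; an eight-membered carbon ring with one C=C double bond; a six-membered carbon ring with three alternating C=C double bonds, fused to a five-membered ring containing one sulfur and two C=C double bonds.
The 5-membered ring with one oxygen has two sp³ carbons, so it is not fully conjugated — not aromatic (2,3-dihydrofuran).
The 8-membered ring has six sp³ carbons, so it is not fully conjugated — not aromatic (cyclooctene).
The fused 6/5-membered bicyclic (with one sulfur) is a single π system with 9 sp² atoms and 10 π electrons from ring double bonds plus a heteroatom lone pair. 10 = 4(2)+2, so the system is aromatic and both rings count as aromatic (benzothiophene).
2 of the 4 rings are aromatic. Total: 2.

2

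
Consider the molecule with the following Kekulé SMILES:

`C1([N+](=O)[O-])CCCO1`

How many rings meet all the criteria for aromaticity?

0

The SMILES encodes a five-membered saturated ring of four carbons and one oxygen.
The 5-membered ring with one oxygen has only sp³ atoms, so it is not fully conjugated — not aromatic (tetrahydrofuran).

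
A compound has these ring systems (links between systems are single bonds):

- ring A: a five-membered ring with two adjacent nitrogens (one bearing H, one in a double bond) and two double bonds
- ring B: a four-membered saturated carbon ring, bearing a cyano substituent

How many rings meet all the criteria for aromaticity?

1

Ring A is planar and fully conjugated; 2 ring double bonds (4 π electrons) plus a heteroatom lone pair (2) give 6 π electrons. That satisfies 4n+2 with n=1, so ring A is aromatic (pyrazole).
Ring B has only sp³ atoms, so it is not fully conjugated — not aromatic (cyclobutane).
Aromatic: A. Total: 1.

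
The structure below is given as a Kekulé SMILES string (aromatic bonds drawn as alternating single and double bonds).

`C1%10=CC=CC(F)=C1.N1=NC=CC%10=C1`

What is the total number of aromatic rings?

2

The SMILES encodes a six-membered carbon ring with three alternating C=C double bonds; a six-membered ring with two adjacent nitrogens and three alternating double bonds.
The 6-membered ring is planar and fully conjugated; 3 ring double bonds give 6 π electrons. That satisfies 4n+2 with n=1, so it is aromatic (benzene).
The 6-membered ring with two nitrogens (1,2) has a continuous p-orbital overlap around the ring; 3 ring double bonds give 6 π electrons. Since 6 = 4n+2 (n=1), it is aromatic (pyridazine).
2 of the 2 rings are aromatic. Total: 2.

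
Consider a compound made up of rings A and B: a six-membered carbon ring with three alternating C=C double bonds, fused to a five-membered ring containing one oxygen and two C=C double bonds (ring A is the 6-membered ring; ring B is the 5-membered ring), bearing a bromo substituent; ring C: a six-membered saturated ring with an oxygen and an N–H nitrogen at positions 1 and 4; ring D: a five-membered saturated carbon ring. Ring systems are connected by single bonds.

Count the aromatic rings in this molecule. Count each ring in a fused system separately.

Rings A and B form a fused bicyclic system (with one oxygen) with 9 sp² atoms and 10 π electrons from ring double bonds plus a heteroatom lone pair. 10 = 4(2)+2, so the system is aromatic and both rings count as aromatic (benzofuran).
Ring C has only sp³ atoms, so it is not fully conjugated — not aromatic (morpholine).
Ring D has only sp³ atoms, so it is not fully conjugated — not aromatic (cyclopentane).
Aromatic: A, B. Total: 2.

2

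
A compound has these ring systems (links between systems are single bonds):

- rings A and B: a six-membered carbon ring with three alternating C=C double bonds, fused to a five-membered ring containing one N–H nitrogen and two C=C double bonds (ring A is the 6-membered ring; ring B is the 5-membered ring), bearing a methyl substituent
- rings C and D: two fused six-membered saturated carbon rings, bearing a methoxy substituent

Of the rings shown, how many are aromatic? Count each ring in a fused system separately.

2

Rings A and B form a fused bicyclic system (with one N–H) with 9 sp² atoms and 10 π electrons from ring double bonds plus a heteroatom lone pair. 10 = 4(2)+2, so the system is aromatic and both rings count as aromatic (indole).
Ring C has only sp³ atoms, so it is not fully conjugated — not aromatic (cyclohexane ring).
Ring D has only sp³ atoms, so it is not fully conjugated — not aromatic (cyclohexane ring).
Aromatic: A, B. Total: 2.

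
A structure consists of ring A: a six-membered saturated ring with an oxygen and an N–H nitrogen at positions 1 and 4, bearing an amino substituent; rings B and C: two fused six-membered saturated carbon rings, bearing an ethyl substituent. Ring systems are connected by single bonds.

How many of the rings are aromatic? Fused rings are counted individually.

Ring A has only sp³ atoms, so it is not fully conjugated — not aromatic (morpholine).
Ring B has only sp³ atoms, so it is not fully conjugated — not aromatic (cyclohexane ring).
Ring C has only sp³ atoms, so it is not fully conjugated — not aromatic (cyclohexane ring).
No ring is aromatic. Total: 0.

0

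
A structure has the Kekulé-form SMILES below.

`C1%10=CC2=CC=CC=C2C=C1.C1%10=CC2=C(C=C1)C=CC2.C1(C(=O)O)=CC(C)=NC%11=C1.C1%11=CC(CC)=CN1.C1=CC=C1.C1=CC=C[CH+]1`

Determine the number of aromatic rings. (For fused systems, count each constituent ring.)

5

The SMILES encodes two fused six-membered carbon rings, each with three alternating C=C double bonds; a six-membered carbon ring with three alternating C=C double bonds, fused to a five-membered carbon ring containing one C=C double bond and one sp³ carbon; a six-membered ring of five carbons and one nitrogen with three alternating double bonds; a five-membered ring of four carbons and one nitrogen bearing a hydrogen, with two C=C double bonds; a four-membered carbon ring with two alternating C=C double bonds; a five-membered all-carbon ring bearing a positive charge on one carbon, with two C=C double bonds.
The fused 6/6-membered bicyclic is a single π system with 10 sp² atoms and 10 π electrons from ring double bonds. 10 = 4(2)+2, so the system is aromatic and both rings count as aromatic (naphthalene).
The 6-membered ring is fully conjugated (every ring atom contributes a p orbital); 3 ring double bonds give 6 π electrons. Since 6 = 4n+2 (n=1), it is aromatic (benzene ring).
The 5-membered ring has one sp³ carbon, so it is not fully conjugated — not aromatic (cyclopentene ring).
The 6-membered ring with one nitrogen has a continuous p-orbital overlap around the ring; 3 ring double bonds give 6 π electrons. Since 6 = 4n+2 (n=1), it is aromatic (pyridine).
The 5-membered ring with one N–H is planar and fully conjugated; 2 ring double bonds (4 π electrons) plus a heteroatom lone pair (2) give 6 π electrons. Since 6 = 4n+2 (n=1), it is aromatic (pyrrole).
The 4-membered ring has only sp² ring atoms; a planar conformation would have a fully conjugated π system of 4 electrons. But 4 = 4(1), which is 4n not 4n+2, so it is not aromatic (cyclobutadiene) — cyclobutadiene is antiaromatic and distorts to a rectangle.
The second 5-membered ring has only sp² ring atoms; a planar conformation would have a fully conjugated π system of 4 electrons. But 4 = 4(1), which is 4n not 4n+2, so it is not aromatic (cyclopentadienyl cation).
5 of the 8 rings are aromatic. Total: 5.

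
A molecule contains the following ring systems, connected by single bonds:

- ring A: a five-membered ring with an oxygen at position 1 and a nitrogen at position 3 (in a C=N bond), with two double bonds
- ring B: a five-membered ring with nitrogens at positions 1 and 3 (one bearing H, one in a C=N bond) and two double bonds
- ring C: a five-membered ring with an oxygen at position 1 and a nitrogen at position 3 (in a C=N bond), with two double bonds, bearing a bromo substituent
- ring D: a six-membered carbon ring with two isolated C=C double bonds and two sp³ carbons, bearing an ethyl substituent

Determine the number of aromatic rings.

Ring A is fully conjugated (every ring atom contributes a p orbital); 2 ring double bonds (4 π electrons) plus a heteroatom lone pair (2) give 6 π electrons. Since 6 = 4n+2 (n=1), ring A is aromatic (oxazole).
Ring B is fully conjugated (every ring atom contributes a p orbital); 2 ring double bonds (4 π electrons) plus a heteroatom lone pair (2) give 6 π electrons. 6 = 4(1)+2, so ring B is aromatic (imidazole).
Ring C is planar and fully conjugated; 2 ring double bonds (4 π electrons) plus a heteroatom lone pair (2) give 6 π electrons. That satisfies 4n+2 with n=1, so ring C is aromatic (oxazole).
Ring D has two sp³ carbons, so it is not fully conjugated — not aromatic (1,4-cyclohexadiene).
Aromatic: A, B, C. Total: 3.

3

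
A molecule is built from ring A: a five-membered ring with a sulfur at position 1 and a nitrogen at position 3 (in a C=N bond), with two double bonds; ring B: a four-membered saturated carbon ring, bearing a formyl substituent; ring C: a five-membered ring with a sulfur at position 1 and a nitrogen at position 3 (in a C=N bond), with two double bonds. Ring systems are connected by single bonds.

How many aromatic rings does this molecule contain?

2

Ring A has a continuous p-orbital overlap around the ring; 2 ring double bonds (4 π electrons) plus a heteroatom lone pair (2) give 6 π electrons. 6 = 4(1)+2, so ring A is aromatic (thiazole).
Ring B has only sp³ atoms, so it is not fully conjugated — not aromatic (cyclobutane).
Ring C is planar and fully conjugated; 2 ring double bonds (4 π electrons) plus a heteroatom lone pair (2) give 6 π electrons. That satisfies 4n+2 with n=1, so ring C is aromatic (thiazole).
Aromatic: A, C. Total: 2.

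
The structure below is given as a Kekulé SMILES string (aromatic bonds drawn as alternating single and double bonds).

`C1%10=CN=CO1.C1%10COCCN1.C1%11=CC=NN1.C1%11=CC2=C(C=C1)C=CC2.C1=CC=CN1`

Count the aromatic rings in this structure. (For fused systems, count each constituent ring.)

4

The SMILES encodes a five-membered ring with an oxygen at position 1 and a nitrogen at position 3 (in a C=N bond), with two double bonds; a six-membered saturated ring with an oxygen and an N–H nitrogen at positions 1 and 4; a five-membered ring with two adjacent nitrogens (one bearing H, one in a double bond) and two double bonds; a six-membered carbon ring with three alternating C=C double bonds, fused to a five-membered carbon ring containing one C=C double bond and one sp³ carbon; a five-membered ring of four carbons and one nitrogen bearing a hydrogen, with two C=C double bonds.
The 5-membered ring with one oxygen and one =N– is fully conjugated (every ring atom contributes a p orbital); 2 ring double bonds (4 π electrons) plus a heteroatom lone pair (2) give 6 π electrons. 6 = 4(1)+2, so it is aromatic (oxazole).
The 6-membered ring with one oxygen and one N–H (1,4) has only sp³ atoms, so it is not fully conjugated — not aromatic (morpholine).
The 5-membered ring with two adjacent nitrogens (one N–H, one =N–) has a continuous p-orbital overlap around the ring; 2 ring double bonds (4 π electrons) plus a heteroatom lone pair (2) give 6 π electrons. That satisfies 4n+2 with n=1, so it is aromatic (pyrazole).
The 6-membered ring is planar and fully conjugated; 3 ring double bonds give 6 π electrons. Since 6 = 4n+2 (n=1), it is aromatic (benzene ring).
The 5-membered ring has one sp³ carbon, so it is not fully conjugated — not aromatic (cyclopentene ring).
The 5-membered ring with one N–H has a continuous p-orbital overlap around the ring; 2 ring double bonds (4 π electrons) plus a heteroatom lone pair (2) give 6 π electrons. Since 6 = 4n+2 (n=1), it is aromatic (pyrrole).
4 of the 6 rings are aromatic. Total: 4.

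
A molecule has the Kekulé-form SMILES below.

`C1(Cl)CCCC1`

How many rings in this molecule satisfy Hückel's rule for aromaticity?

The SMILES encodes a five-membered saturated carbon ring.
The 5-membered ring has only sp³ atoms, so it is not fully conjugated — not aromatic (cyclopentane).

0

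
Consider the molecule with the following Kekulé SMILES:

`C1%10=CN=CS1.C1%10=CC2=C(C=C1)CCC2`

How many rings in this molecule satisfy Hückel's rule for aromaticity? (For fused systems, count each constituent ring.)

The SMILES encodes a five-membered ring with a sulfur at position 1 and a nitrogen at position 3 (in a C=N bond), with two double bonds; a six-membered carbon ring with three alternating C=C double bonds, fused to a saturated five-membered carbon ring.
The 5-membered ring with one sulfur and one =N– is fully conjugated (every ring atom contributes a p orbital); 2 ring double bonds (4 π electrons) plus a heteroatom lone pair (2) give 6 π electrons. That satisfies 4n+2 with n=1, so it is aromatic (thiazole).
The 6-membered ring is fully conjugated (every ring atom contributes a p orbital); 3 ring double bonds give 6 π electrons. That satisfies 4n+2 with n=1, so it is aromatic (benzene ring).
The 5-membered ring has three sp³ carbons, so it is not fully conjugated — not aromatic (cyclopentane ring).
2 of the 3 rings are aromatic. Total: 2.

2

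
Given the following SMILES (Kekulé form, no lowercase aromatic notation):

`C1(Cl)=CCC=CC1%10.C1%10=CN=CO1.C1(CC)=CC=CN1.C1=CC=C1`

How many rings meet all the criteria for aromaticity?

2

The SMILES encodes a six-membered carbon ring with two isolated C=C double bonds and two sp³ carbons; a five-membered ring with an oxygen at position 1 and a nitrogen at position 3 (in a C=N bond), with two double bonds; a five-membered ring of four carbons and one nitrogen bearing a hydrogen, with two C=C double bonds; a four-membered carbon ring with two alternating C=C double bonds.
The 6-membered ring has two sp³ carbons, so it is not fully conjugated — not aromatic (1,4-cyclohexadiene).
The 5-membered ring with one oxygen and one =N– is planar and fully conjugated; 2 ring double bonds (4 π electrons) plus a heteroatom lone pair (2) give 6 π electrons. 6 = 4(1)+2, so it is aromatic (oxazole).
The 5-membered ring with one N–H is fully conjugated (every ring atom contributes a p orbital); 2 ring double bonds (4 π electrons) plus a heteroatom lone pair (2) give 6 π electrons. Since 6 = 4n+2 (n=1), it is aromatic (pyrrole).
The 4-membered ring has only sp² ring atoms; a planar conformation would have a fully conjugated π system of 4 electrons. But 4 = 4(1), which is 4n not 4n+2, so it is not aromatic (cyclobutadiene) — cyclobutadiene is antiaromatic and distorts to a rectangle.
2 of the 4 rings are aromatic. Total: 2.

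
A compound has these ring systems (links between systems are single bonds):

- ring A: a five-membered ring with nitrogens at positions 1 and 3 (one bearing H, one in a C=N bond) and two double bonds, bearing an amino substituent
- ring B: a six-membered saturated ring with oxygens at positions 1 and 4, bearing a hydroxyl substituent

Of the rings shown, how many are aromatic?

1

Ring A is planar and fully conjugated; 2 ring double bonds (4 π electrons) plus a heteroatom lone pair (2) give 6 π electrons. 6 = 4(1)+2, so ring A is aromatic (imidazole).
Ring B has only sp³ atoms, so it is not fully conjugated — not aromatic (1,4-dioxane).
Aromatic: A. Total: 1.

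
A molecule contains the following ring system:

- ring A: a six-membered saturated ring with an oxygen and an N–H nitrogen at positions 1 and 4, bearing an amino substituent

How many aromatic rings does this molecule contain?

0

Ring A has only sp³ atoms, so it is not fully conjugated — not aromatic (morpholine).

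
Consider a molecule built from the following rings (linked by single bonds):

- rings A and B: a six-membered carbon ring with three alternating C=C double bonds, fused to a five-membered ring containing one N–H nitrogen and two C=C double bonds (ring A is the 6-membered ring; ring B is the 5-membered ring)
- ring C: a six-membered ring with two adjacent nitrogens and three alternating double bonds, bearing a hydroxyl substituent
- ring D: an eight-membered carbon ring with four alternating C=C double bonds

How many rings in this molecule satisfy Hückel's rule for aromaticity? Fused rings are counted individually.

Rings A and B form a fused bicyclic system (with one N–H) with 9 sp² atoms and 10 π electrons from ring double bonds plus a heteroatom lone pair. 10 = 4(2)+2, so the system is aromatic and both rings count as aromatic (indole).
Ring C is fully conjugated (every ring atom contributes a p orbital); 3 ring double bonds give 6 π electrons. Since 6 = 4n+2 (n=1), ring C is aromatic (pyridazine).
Ring D has only sp² ring atoms; a planar conformation would have a fully conjugated π system of 8 electrons. But 8 = 4(2), which is 4n not 4n+2, so ring D is not aromatic (cyclooctatetraene) — cyclooctatetraene distorts into a non-planar tub to avoid antiaromaticity.
Aromatic: A, B, C. Total: 3.

3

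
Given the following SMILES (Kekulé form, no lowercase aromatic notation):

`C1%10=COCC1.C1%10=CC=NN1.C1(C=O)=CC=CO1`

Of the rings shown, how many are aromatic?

2

The SMILES encodes a five-membered ring of four carbons and one oxygen, with one C=C double bond and two sp³ carbons; a five-membered ring with two adjacent nitrogens (one bearing H, one in a double bond) and two double bonds; a five-membered ring of four carbons and one oxygen, with two C=C double bonds.
The 5-membered ring with one oxygen has two sp³ carbons, so it is not fully conjugated — not aromatic (2,3-dihydrofuran).
The 5-membered ring with two adjacent nitrogens (one N–H, one =N–) has a continuous p-orbital overlap around the ring; 2 ring double bonds (4 π electrons) plus a heteroatom lone pair (2) give 6 π electrons. 6 = 4(1)+2, so it is aromatic (pyrazole).
The second 5-membered ring with one oxygen has a continuous p-orbital overlap around the ring; 2 ring double bonds (4 π electrons) plus a heteroatom lone pair (2) give 6 π electrons. 6 = 4(1)+2, so it is aromatic (furan).
2 of the 3 rings are aromatic. Total: 2.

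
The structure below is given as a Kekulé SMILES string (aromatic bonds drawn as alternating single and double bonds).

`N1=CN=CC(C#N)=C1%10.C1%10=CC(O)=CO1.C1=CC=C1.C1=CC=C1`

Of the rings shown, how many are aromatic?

2

The SMILES encodes a six-membered ring with nitrogens at positions 1 and 3 and three alternating double bonds; a five-membered ring of four carbons and one oxygen, with two C=C double bonds; a four-membered carbon ring with two alternating C=C double bonds; a four-membered carbon ring with two alternating C=C double bonds.
The 6-membered ring with two nitrogens (1,3) has a continuous p-orbital overlap around the ring; 3 ring double bonds give 6 π electrons. That satisfies 4n+2 with n=1, so it is aromatic (pyrimidine).
The 5-membered ring with one oxygen is planar and fully conjugated; 2 ring double bonds (4 π electrons) plus a heteroatom lone pair (2) give 6 π electrons. That satisfies 4n+2 with n=1, so it is aromatic (furan).
The 4-membered ring has only sp² ring atoms; a planar conformation would have a fully conjugated π system of 4 electrons. But 4 = 4(1), which is 4n not 4n+2, so it is not aromatic (cyclobutadiene) — cyclobutadiene is antiaromatic and distorts to a rectangle.
The second 4-membered ring has only sp² ring atoms; a planar conformation would have a fully conjugated π system of 4 electrons. But 4 = 4(1), which is 4n not 4n+2, so it is not aromatic (cyclobutadiene) — cyclobutadiene is antiaromatic and distorts to a rectangle.
2 of the 4 rings are aromatic. Total: 2.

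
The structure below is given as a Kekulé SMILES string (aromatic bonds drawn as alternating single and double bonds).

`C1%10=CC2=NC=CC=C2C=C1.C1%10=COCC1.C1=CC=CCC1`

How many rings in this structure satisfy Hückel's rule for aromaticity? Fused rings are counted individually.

2

The SMILES encodes two fused six-membered rings, each with three alternating double bonds; one ring is all carbon and the other has one ring nitrogen; a five-membered ring of four carbons and one oxygen, with one C=C double bond and two sp³ carbons; a six-membered carbon ring with two conjugated C=C double bonds and two sp³ carbons.
The fused 6/6-membered bicyclic (with one nitrogen) is a single π system with 10 sp² atoms and 10 π electrons from ring double bonds. 10 = 4(2)+2, so the system is aromatic and both rings count as aromatic (quinoline).
The 5-membered ring with one oxygen has two sp³ carbons, so it is not fully conjugated — not aromatic (2,3-dihydrofuran).
The 6-membered ring has two sp³ carbons, so it is not fully conjugated — not aromatic (1,3-cyclohexadiene).
2 of the 4 rings are aromatic. Total: 2.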